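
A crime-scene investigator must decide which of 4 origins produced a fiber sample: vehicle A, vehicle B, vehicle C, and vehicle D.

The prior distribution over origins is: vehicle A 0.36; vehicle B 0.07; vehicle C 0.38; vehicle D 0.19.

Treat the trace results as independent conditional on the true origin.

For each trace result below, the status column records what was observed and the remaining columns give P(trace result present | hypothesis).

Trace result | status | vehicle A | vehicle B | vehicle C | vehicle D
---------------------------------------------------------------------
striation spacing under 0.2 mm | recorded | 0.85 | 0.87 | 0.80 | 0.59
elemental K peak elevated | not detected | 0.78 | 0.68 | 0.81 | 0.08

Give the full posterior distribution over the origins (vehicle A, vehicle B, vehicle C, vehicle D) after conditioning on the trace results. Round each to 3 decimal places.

Multiply each prior by the joint likelihood of the trace result pattern (using 1 − P(present | H) for each absent trace result):
  vehicle A: 0.36 × 0.85 × (1 − 0.78) = 0.06732
  vehicle B: 0.07 × 0.87 × (1 − 0.68) = 0.019488
  vehicle C: 0.38 × 0.80 × (1 − 0.81) = 0.05776
  vehicle D: 0.19 × 0.59 × (1 − 0.08) = 0.10313
Marginal likelihood of the evidence = 0.2477.
P(vehicle A | evidence) = 0.06732 / 0.2477 ≈ 0.272
P(vehicle B | evidence) = 0.019488 / 0.2477 ≈ 0.079
P(vehicle C | evidence) = 0.05776 / 0.2477 ≈ 0.233
P(vehicle D | evidence) = 0.10313 / 0.2477 ≈ 0.416

0.272, 0.079, 0.233, 0.416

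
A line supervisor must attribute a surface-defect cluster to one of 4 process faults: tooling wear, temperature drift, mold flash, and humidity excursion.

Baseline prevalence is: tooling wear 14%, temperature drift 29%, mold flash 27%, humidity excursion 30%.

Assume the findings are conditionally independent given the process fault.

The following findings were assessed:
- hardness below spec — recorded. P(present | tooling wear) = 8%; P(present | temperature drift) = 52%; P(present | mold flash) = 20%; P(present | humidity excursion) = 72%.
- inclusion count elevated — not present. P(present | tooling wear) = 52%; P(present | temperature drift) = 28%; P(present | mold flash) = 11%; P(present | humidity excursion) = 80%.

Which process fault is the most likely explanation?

By Bayes' rule with conditional independence, the unnormalized weight for each hypothesis is prior × ∏ likelihoods (using 1 − P(present | H) for each absent finding):
  tooling wear: 0.14 × 0.08 × (1 − 0.52) = 0.005376
  temperature drift: 0.29 × 0.52 × (1 − 0.28) = 0.10858
  mold flash: 0.27 × 0.20 × (1 − 0.11) = 0.04806
  humidity excursion: 0.30 × 0.72 × (1 − 0.80) = 0.0432
The unnormalized weights sum to 0.20521.
P(tooling wear | evidence) ≈ 0.005376 / 0.20521 ≈ 0.026
P(temperature drift | evidence) ≈ 0.10858 / 0.20521 ≈ 0.529
P(mold flash | evidence) ≈ 0.04806 / 0.20521 ≈ 0.234
P(humidity excursion | evidence) ≈ 0.0432 / 0.20521 ≈ 0.211
The largest is 0.529, so temperature drift is most probable.

temperature drift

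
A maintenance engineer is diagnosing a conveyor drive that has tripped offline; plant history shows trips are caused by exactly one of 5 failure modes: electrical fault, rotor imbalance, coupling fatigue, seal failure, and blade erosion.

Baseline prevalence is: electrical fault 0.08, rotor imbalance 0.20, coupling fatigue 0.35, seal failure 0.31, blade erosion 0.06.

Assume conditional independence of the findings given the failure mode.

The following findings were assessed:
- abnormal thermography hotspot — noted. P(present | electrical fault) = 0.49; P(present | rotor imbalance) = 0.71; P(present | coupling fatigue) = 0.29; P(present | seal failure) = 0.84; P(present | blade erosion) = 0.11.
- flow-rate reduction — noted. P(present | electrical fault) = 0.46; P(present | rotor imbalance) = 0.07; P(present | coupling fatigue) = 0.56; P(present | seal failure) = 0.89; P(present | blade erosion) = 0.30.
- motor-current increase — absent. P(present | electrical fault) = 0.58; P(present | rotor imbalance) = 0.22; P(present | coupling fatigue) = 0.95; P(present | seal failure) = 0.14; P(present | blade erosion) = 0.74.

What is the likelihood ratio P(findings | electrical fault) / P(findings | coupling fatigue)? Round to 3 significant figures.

11.7

The Bayes factor is the ratio of the joint likelihoods of the evidence pattern under the two hypotheses (using 1 − P(present | H) for each absent finding).
  electrical fault: 0.49 × 0.46 × (1 − 0.58) = 0.094668
  coupling fatigue: 0.29 × 0.56 × (1 − 0.95) = 0.00812
Bayes factor = 0.094668 / 0.00812 ≈ 11.7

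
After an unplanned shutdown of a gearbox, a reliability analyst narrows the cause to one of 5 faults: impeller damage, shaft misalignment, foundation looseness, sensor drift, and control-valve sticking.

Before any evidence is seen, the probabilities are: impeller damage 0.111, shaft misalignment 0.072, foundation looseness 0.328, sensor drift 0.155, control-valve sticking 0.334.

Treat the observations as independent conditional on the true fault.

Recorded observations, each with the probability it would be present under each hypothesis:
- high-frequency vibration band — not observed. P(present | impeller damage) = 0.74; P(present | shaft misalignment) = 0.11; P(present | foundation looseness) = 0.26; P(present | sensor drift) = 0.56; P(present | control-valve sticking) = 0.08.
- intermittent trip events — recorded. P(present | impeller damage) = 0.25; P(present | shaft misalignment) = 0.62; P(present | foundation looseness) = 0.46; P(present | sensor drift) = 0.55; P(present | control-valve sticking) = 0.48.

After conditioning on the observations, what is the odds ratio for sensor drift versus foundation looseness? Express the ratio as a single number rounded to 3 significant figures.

0.336

Unnormalized posterior weight (prior times the observation likelihoods) for each of the two hypotheses (using 1 − P(present | H) for each absent observation):
  sensor drift: 0.155 × (1 − 0.56) × 0.55 = 0.03751
  foundation looseness: 0.328 × (1 − 0.26) × 0.46 = 0.11165
Odds(sensor drift : foundation looseness) = 0.03751 / 0.11165 ≈ 0.336.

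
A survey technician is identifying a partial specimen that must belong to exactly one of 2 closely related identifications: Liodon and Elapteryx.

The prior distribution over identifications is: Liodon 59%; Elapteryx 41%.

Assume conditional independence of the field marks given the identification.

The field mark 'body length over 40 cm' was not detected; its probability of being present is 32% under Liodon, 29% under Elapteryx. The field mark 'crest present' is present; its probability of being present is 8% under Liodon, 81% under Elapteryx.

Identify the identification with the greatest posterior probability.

Elapteryx

Multiply each prior by the joint likelihood of the field mark pattern (using 1 − P(present | H) for each absent field mark):
  Liodon: 0.59 × (1 − 0.32) × 0.08 = 0.032096
  Elapteryx: 0.41 × (1 − 0.29) × 0.81 = 0.23579
The unnormalized weights sum to 0.26789.
P(Liodon | evidence) ≈ 0.032096 / 0.26789 ≈ 0.120
P(Elapteryx | evidence) ≈ 0.23579 / 0.26789 ≈ 0.880
The largest is 0.880, so Elapteryx is most probable.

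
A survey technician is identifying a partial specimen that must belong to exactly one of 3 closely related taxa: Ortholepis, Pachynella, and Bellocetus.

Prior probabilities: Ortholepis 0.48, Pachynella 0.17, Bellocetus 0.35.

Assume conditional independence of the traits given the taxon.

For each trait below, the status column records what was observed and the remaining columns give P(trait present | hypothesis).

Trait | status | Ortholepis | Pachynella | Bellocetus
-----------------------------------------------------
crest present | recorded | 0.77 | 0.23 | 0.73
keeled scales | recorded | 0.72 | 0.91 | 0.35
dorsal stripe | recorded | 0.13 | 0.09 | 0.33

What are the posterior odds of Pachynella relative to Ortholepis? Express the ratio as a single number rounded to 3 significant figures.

The normalizing constant cancels in an odds ratio, so compute prior × likelihood for the two hypotheses only:
  Pachynella: 0.17 × 0.23 × 0.91 × 0.09 = 0.0032023
  Ortholepis: 0.48 × 0.77 × 0.72 × 0.13 = 0.034595
Posterior odds = 0.0032023 / 0.034595 ≈ 0.0926.

0.0926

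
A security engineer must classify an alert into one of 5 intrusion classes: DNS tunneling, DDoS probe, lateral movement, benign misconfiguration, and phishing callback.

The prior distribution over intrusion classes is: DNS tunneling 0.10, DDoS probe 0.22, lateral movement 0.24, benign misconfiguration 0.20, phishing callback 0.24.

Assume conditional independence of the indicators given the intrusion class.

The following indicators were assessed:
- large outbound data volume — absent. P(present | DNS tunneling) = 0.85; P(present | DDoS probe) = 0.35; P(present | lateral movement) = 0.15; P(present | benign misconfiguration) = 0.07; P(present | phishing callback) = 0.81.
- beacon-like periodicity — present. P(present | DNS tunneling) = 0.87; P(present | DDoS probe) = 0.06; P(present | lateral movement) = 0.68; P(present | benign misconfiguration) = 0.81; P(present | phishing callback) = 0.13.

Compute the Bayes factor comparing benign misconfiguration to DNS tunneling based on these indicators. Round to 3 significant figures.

Joint likelihood of the indicator pattern under each hypothesis (using 1 − P(present | H) for each absent indicator):
  benign misconfiguration: (1 − 0.07) × 0.81 = 0.7533
  DNS tunneling: (1 − 0.85) × 0.87 = 0.1305
Bayes factor = 0.7533 / 0.1305 ≈ 5.77

5.77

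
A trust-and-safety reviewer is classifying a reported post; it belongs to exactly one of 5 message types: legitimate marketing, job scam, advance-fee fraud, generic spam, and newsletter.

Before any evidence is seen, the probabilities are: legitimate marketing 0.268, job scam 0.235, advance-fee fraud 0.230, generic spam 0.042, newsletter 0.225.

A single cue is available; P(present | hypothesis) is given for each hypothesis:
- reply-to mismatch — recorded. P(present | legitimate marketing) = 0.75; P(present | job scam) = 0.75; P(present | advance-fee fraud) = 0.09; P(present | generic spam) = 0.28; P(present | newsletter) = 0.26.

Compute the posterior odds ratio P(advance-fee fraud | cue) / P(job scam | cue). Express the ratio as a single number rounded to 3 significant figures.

Unnormalized posterior weight (prior times the cue likelihood) for each of the two hypotheses:
  advance-fee fraud: 0.230 × 0.09 = 0.0207
  job scam: 0.235 × 0.75 = 0.17625
Posterior odds = 0.0207 / 0.17625 ≈ 0.117.

0.117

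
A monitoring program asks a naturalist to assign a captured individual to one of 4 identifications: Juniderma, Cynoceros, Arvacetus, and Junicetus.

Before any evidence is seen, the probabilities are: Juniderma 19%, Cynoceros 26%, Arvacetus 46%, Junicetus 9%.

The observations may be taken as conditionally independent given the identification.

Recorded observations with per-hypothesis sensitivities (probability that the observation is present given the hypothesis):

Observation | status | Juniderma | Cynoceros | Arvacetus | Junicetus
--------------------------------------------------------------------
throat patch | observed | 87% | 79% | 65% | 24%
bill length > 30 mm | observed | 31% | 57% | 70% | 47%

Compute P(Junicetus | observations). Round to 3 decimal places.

Multiply each prior by the joint likelihood of the evidence pattern:
  Juniderma: 0.19 × 0.87 × 0.31 = 0.051243
  Cynoceros: 0.26 × 0.79 × 0.57 = 0.11708
  Arvacetus: 0.46 × 0.65 × 0.70 = 0.2093
  Junicetus: 0.09 × 0.24 × 0.47 = 0.010152
Marginal likelihood of the evidence = 0.38777.
P(Junicetus | evidence) = 0.010152 / 0.38777 ≈ 0.026.

0.026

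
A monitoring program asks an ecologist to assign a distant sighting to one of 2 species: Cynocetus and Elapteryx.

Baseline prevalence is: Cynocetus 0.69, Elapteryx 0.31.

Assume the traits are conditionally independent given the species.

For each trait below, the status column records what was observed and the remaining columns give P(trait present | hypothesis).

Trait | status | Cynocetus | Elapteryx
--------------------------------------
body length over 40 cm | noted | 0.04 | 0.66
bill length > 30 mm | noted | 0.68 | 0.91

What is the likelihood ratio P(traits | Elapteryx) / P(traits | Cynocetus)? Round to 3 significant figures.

Joint likelihood of the trait pattern under each hypothesis:
  Elapteryx: 0.66 × 0.91 = 0.6006
  Cynocetus: 0.04 × 0.68 = 0.0272
Bayes factor = 0.6006 / 0.0272 ≈ 22.1

22.1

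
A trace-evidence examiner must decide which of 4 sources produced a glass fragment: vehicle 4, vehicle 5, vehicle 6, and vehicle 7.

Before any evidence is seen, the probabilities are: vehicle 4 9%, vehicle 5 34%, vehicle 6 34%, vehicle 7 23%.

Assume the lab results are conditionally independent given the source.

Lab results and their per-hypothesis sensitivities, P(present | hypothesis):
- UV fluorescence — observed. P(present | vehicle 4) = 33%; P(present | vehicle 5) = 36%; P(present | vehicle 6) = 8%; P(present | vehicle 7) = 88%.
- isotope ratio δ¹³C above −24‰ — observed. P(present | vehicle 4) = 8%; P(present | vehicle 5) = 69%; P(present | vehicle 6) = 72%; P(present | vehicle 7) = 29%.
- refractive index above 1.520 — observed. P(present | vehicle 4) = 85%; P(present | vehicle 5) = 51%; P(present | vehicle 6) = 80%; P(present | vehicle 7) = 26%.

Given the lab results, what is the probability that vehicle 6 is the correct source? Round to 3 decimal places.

Multiply each prior by the joint likelihood of the lab result pattern:
  vehicle 4: 0.09 × 0.33 × 0.08 × 0.85 = 0.0020196
  vehicle 5: 0.34 × 0.36 × 0.69 × 0.51 = 0.043073
  vehicle 6: 0.34 × 0.08 × 0.72 × 0.80 = 0.015667
  vehicle 7: 0.23 × 0.88 × 0.29 × 0.26 = 0.015261
Normalizing constant Z = 0.0020196 + 0.043073 + 0.015667 + 0.015261 = 0.07602.
P(vehicle 6 | evidence) = 0.015667 / 0.07602 ≈ 0.206.

0.206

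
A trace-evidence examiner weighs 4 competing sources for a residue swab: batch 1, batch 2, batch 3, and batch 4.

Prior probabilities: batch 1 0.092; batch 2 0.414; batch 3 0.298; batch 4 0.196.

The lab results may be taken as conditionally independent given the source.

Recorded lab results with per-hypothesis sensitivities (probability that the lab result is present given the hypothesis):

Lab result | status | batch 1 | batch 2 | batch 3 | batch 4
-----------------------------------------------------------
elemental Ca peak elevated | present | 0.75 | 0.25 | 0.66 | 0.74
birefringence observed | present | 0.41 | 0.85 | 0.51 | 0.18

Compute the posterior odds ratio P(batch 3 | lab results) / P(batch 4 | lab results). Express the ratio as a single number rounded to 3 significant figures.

3.84

Unnormalized posterior weight (prior times the lab result likelihoods) for each of the two hypotheses:
  batch 3: 0.298 × 0.66 × 0.51 = 0.10031
  batch 4: 0.196 × 0.74 × 0.18 = 0.026107
Odds(batch 3 : batch 4) = 0.10031 / 0.026107 ≈ 3.84.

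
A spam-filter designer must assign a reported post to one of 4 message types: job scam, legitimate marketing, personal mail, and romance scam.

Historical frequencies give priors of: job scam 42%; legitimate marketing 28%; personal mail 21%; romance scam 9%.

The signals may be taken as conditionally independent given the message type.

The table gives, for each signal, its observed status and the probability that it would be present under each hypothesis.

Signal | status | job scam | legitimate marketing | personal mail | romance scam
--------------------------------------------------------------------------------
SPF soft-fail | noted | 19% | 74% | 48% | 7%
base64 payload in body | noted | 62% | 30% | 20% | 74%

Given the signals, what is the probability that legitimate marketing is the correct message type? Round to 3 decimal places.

By Bayes' rule with conditional independence, the unnormalized weight for each hypothesis is prior × ∏ likelihoods:
  job scam: 0.42 × 0.19 × 0.62 = 0.049476
  legitimate marketing: 0.28 × 0.74 × 0.30 = 0.06216
  personal mail: 0.21 × 0.48 × 0.20 = 0.02016
  romance scam: 0.09 × 0.07 × 0.74 = 0.004662
The unnormalized weights sum to 0.13646.
P(legitimate marketing | evidence) = 0.06216 / 0.13646 ≈ 0.456.

0.456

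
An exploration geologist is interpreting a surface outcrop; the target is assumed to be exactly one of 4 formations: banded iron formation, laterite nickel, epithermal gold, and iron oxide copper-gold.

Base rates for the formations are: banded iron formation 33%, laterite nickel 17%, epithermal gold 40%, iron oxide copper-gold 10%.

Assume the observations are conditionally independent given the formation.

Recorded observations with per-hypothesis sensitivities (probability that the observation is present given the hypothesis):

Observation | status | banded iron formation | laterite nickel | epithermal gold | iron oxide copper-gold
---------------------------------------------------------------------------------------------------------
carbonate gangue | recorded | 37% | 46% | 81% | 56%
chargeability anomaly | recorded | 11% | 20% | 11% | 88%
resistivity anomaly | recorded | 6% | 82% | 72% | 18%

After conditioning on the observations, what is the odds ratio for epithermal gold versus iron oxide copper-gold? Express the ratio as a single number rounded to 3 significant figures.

2.89

Unnormalized posterior weight (prior times the observation likelihoods) for each of the two hypotheses:
  epithermal gold: 0.40 × 0.81 × 0.11 × 0.72 = 0.025661
  iron oxide copper-gold: 0.10 × 0.56 × 0.88 × 0.18 = 0.0088704
Odds(epithermal gold : iron oxide copper-gold) = 0.025661 / 0.0088704 ≈ 2.89.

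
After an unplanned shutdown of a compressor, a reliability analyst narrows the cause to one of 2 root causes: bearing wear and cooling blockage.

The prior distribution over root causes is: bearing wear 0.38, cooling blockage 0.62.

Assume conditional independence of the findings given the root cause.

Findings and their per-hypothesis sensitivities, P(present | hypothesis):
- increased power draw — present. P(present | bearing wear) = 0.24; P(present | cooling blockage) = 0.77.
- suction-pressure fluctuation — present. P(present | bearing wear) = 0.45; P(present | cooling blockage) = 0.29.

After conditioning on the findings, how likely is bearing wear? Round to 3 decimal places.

0.229

By Bayes' rule with conditional independence, the unnormalized weight for each hypothesis is prior × ∏ likelihoods:
  bearing wear: 0.38 × 0.24 × 0.45 = 0.04104
  cooling blockage: 0.62 × 0.77 × 0.29 = 0.13845
Normalizing constant Z = 0.04104 + 0.13845 = 0.17949.
P(bearing wear | evidence) = 0.04104 / 0.17949 ≈ 0.229.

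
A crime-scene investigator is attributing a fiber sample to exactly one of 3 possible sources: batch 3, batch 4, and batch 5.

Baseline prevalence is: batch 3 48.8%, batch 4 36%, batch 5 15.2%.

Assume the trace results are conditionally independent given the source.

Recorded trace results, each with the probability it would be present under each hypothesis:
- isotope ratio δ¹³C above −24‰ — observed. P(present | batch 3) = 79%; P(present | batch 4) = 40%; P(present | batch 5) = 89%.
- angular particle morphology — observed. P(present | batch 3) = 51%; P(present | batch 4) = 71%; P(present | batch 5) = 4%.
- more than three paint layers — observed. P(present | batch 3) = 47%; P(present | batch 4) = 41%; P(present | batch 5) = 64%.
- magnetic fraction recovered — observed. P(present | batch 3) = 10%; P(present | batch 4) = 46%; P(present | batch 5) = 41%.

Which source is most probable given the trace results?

For each hypothesis, the unnormalized posterior weight is prior × product of the trace result likelihoods:
  batch 3: 0.488 × 0.79 × 0.51 × 0.47 × 0.10 = 0.0092409
  batch 4: 0.360 × 0.40 × 0.71 × 0.41 × 0.46 = 0.019282
  batch 5: 0.152 × 0.89 × 0.04 × 0.64 × 0.41 = 0.0014199
Marginal likelihood of the evidence = 0.029943.
P(batch 3 | evidence) ≈ 0.0092409 / 0.029943 ≈ 0.309
P(batch 4 | evidence) ≈ 0.019282 / 0.029943 ≈ 0.644
P(batch 5 | evidence) ≈ 0.0014199 / 0.029943 ≈ 0.047
The largest is 0.644, so batch 4 is most probable.

batch 4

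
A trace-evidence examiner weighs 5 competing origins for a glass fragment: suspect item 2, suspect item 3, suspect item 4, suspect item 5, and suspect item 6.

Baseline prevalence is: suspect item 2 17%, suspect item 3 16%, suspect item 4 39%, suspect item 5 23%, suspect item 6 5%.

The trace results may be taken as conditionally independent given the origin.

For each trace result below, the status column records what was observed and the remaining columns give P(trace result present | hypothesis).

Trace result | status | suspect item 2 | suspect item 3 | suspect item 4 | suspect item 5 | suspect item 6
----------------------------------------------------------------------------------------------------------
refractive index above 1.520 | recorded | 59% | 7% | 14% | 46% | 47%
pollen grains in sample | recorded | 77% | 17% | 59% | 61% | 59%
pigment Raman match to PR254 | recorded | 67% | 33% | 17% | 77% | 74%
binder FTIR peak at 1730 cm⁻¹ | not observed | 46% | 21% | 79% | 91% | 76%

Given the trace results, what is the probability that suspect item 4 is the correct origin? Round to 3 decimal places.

0.031

For each hypothesis, the unnormalized posterior weight is prior × product of the trace result likelihoods (using 1 − P(present | H) for each absent trace result):
  suspect item 2: 0.17 × 0.59 × 0.77 × 0.67 × (1 − 0.46) = 0.027942
  suspect item 3: 0.16 × 0.07 × 0.17 × 0.33 × (1 − 0.21) = 0.00049637
  suspect item 4: 0.39 × 0.14 × 0.59 × 0.17 × (1 − 0.79) = 0.00115
  suspect item 5: 0.23 × 0.46 × 0.61 × 0.77 × (1 − 0.91) = 0.0044725
  suspect item 6: 0.05 × 0.47 × 0.59 × 0.74 × (1 − 0.76) = 0.0024624
Normalizing constant Z = 0.027942 + 0.00049637 + 0.00115 + 0.0044725 + 0.0024624 = 0.036523.
P(suspect item 4 | evidence) = 0.00115 / 0.036523 ≈ 0.031.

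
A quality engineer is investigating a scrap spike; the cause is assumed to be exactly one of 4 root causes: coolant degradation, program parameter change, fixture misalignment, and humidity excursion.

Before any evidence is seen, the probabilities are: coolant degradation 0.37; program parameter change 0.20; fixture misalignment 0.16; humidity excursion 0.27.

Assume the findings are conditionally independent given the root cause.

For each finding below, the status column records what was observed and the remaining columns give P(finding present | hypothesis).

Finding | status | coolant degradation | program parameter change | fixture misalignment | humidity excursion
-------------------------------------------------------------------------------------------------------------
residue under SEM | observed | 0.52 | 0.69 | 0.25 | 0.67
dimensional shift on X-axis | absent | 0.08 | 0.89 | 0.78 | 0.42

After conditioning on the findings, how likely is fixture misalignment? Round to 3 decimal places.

0.029

Multiply each prior by the joint likelihood of the evidence pattern (using 1 − P(present | H) for each absent finding):
  coolant degradation: 0.37 × 0.52 × (1 − 0.08) = 0.17701
  program parameter change: 0.20 × 0.69 × (1 − 0.89) = 0.01518
  fixture misalignment: 0.16 × 0.25 × (1 − 0.78) = 0.0088
  humidity excursion: 0.27 × 0.67 × (1 − 0.42) = 0.10492
The unnormalized weights sum to 0.30591.
P(fixture misalignment | evidence) = 0.0088 / 0.30591 ≈ 0.029.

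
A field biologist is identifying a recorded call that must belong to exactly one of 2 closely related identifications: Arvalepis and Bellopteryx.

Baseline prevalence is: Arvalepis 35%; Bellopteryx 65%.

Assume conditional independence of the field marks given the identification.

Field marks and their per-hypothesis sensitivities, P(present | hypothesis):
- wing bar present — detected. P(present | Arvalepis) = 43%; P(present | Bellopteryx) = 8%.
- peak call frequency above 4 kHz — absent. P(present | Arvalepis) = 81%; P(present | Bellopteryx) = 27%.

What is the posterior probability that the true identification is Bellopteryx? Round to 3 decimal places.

By Bayes' rule with conditional independence, the unnormalized weight for each hypothesis is prior × ∏ likelihoods (using 1 − P(present | H) for each absent field mark):
  Arvalepis: 0.35 × 0.43 × (1 − 0.81) = 0.028595
  Bellopteryx: 0.65 × 0.08 × (1 − 0.27) = 0.03796
Marginal likelihood of the evidence = 0.066555.
P(Bellopteryx | evidence) = 0.03796 / 0.066555 ≈ 0.570.

0.570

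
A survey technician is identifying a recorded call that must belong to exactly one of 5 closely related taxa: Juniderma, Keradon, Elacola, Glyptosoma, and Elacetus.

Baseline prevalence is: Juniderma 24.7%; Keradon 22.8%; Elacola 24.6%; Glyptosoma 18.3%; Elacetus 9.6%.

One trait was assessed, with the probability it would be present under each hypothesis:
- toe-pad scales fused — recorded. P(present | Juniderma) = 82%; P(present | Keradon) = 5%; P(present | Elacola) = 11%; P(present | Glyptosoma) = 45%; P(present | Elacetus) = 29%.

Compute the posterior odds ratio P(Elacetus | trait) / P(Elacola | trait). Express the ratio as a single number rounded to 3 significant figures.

The normalizing constant cancels in an odds ratio, so compute prior × likelihood for the two hypotheses only:
  Elacetus: 0.096 × 0.29 = 0.02784
  Elacola: 0.246 × 0.11 = 0.02706
Odds(Elacetus : Elacola) = 0.02784 / 0.02706 ≈ 1.03.

1.03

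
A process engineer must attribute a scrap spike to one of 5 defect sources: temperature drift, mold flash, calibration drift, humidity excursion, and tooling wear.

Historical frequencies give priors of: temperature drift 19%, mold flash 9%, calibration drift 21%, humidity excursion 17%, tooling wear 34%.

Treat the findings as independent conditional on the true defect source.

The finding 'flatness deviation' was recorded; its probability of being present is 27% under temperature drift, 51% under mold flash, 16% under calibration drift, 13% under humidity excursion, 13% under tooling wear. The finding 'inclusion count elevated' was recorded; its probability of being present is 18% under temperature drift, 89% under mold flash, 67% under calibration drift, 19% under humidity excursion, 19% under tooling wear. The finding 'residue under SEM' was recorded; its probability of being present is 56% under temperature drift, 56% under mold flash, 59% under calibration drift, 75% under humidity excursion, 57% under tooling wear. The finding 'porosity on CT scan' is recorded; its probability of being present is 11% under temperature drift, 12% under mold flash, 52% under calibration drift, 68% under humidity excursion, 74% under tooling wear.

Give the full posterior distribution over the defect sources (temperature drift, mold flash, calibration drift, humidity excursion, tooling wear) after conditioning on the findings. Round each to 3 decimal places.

By Bayes' rule with conditional independence, the unnormalized weight for each hypothesis is prior × ∏ likelihoods:
  temperature drift: 0.19 × 0.27 × 0.18 × 0.56 × 0.11 = 0.00056881
  mold flash: 0.09 × 0.51 × 0.89 × 0.56 × 0.12 = 0.0027452
  calibration drift: 0.21 × 0.16 × 0.67 × 0.59 × 0.52 = 0.0069067
  humidity excursion: 0.17 × 0.13 × 0.19 × 0.75 × 0.68 = 0.0021415
  tooling wear: 0.34 × 0.13 × 0.19 × 0.57 × 0.74 = 0.0035423
Normalizing constant Z = 0.00056881 + 0.0027452 + 0.0069067 + 0.0021415 + 0.0035423 = 0.015904.
P(temperature drift | evidence) = 0.00056881 / 0.015904 ≈ 0.036
P(mold flash | evidence) = 0.0027452 / 0.015904 ≈ 0.173
P(calibration drift | evidence) = 0.0069067 / 0.015904 ≈ 0.434
P(humidity excursion | evidence) = 0.0021415 / 0.015904 ≈ 0.135
P(tooling wear | evidence) = 0.0035423 / 0.015904 ≈ 0.223

0.036, 0.173, 0.434, 0.135, 0.223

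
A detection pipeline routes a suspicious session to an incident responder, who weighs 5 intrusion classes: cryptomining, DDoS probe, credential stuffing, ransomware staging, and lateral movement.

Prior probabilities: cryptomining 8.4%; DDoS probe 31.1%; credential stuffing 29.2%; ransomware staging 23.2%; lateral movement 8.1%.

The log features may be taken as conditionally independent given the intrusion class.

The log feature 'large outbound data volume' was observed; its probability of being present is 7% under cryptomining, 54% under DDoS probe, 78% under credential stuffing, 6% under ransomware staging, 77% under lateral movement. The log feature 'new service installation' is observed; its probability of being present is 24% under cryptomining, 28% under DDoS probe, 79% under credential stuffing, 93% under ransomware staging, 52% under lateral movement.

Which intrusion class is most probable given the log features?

For each hypothesis, the unnormalized posterior weight is prior × product of the log feature likelihoods:
  cryptomining: 0.084 × 0.07 × 0.24 = 0.0014112
  DDoS probe: 0.311 × 0.54 × 0.28 = 0.047023
  credential stuffing: 0.292 × 0.78 × 0.79 = 0.17993
  ransomware staging: 0.232 × 0.06 × 0.93 = 0.012946
  lateral movement: 0.081 × 0.77 × 0.52 = 0.032432
The unnormalized weights sum to 0.27374.
P(cryptomining | evidence) ≈ 0.0014112 / 0.27374 ≈ 0.005
P(DDoS probe | evidence) ≈ 0.047023 / 0.27374 ≈ 0.172
P(credential stuffing | evidence) ≈ 0.17993 / 0.27374 ≈ 0.657
P(ransomware staging | evidence) ≈ 0.012946 / 0.27374 ≈ 0.047
P(lateral movement | evidence) ≈ 0.032432 / 0.27374 ≈ 0.118
The largest is 0.657, so credential stuffing is most probable.

credential stuffing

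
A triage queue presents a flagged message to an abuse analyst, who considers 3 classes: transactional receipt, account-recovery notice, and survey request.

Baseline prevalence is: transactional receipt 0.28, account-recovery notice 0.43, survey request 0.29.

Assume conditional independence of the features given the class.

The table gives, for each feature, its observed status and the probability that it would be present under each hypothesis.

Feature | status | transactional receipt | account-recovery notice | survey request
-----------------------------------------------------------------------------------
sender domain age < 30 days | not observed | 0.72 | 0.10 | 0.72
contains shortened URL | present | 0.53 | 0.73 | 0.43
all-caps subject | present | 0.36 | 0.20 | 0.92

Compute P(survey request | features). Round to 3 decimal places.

0.310

By Bayes' rule with conditional independence, the unnormalized weight for each hypothesis is prior × ∏ likelihoods (using 1 − P(present | H) for each absent feature):
  transactional receipt: 0.28 × (1 − 0.72) × 0.53 × 0.36 = 0.014959
  account-recovery notice: 0.43 × (1 − 0.10) × 0.73 × 0.20 = 0.056502
  survey request: 0.29 × (1 − 0.72) × 0.43 × 0.92 = 0.032123
Normalizing constant Z = 0.014959 + 0.056502 + 0.032123 = 0.10358.
P(survey request | evidence) = 0.032123 / 0.10358 ≈ 0.310.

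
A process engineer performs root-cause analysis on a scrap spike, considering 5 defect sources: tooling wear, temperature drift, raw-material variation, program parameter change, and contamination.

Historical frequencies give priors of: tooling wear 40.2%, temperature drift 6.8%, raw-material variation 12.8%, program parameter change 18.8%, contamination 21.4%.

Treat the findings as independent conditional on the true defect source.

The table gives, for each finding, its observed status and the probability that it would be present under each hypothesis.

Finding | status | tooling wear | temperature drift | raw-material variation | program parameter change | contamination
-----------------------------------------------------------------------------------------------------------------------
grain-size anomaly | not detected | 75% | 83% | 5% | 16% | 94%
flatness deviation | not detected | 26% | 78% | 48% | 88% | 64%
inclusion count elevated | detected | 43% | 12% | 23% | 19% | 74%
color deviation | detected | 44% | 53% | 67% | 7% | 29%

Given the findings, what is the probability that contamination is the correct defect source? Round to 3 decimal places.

0.039

For each hypothesis, the unnormalized posterior weight is prior × product of the finding likelihoods (using 1 − P(present | H) for each absent finding):
  tooling wear: 0.402 × (1 − 0.75) × (1 − 0.26) × 0.43 × 0.44 = 0.014071
  temperature drift: 0.068 × (1 − 0.83) × (1 − 0.78) × 0.12 × 0.53 = 0.00016175
  raw-material variation: 0.128 × (1 − 0.05) × (1 − 0.48) × 0.23 × 0.67 = 0.0097441
  program parameter change: 0.188 × (1 − 0.16) × (1 − 0.88) × 0.19 × 0.07 = 0.00025204
  contamination: 0.214 × (1 − 0.94) × (1 − 0.64) × 0.74 × 0.29 = 0.00099197
Normalizing constant Z = 0.014071 + 0.00016175 + 0.0097441 + 0.00025204 + 0.00099197 = 0.025221.
P(contamination | evidence) = 0.00099197 / 0.025221 ≈ 0.039.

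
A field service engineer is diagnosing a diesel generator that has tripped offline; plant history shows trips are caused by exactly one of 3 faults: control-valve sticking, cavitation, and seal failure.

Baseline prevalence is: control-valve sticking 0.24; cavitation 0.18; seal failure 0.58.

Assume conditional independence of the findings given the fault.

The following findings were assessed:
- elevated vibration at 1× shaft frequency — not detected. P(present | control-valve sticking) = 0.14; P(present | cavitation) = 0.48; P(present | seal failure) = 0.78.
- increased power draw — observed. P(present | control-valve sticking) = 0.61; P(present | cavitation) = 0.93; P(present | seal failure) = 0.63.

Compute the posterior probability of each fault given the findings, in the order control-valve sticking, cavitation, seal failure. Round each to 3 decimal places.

0.429, 0.297, 0.274

For each hypothesis, the unnormalized posterior weight is prior × product of the finding likelihoods (using 1 − P(present | H) for each absent finding):
  control-valve sticking: 0.24 × (1 − 0.14) × 0.61 = 0.1259
  cavitation: 0.18 × (1 − 0.48) × 0.93 = 0.087048
  seal failure: 0.58 × (1 − 0.78) × 0.63 = 0.080388
The unnormalized weights sum to 0.29334.
P(control-valve sticking | evidence) = 0.1259 / 0.29334 ≈ 0.429
P(cavitation | evidence) = 0.087048 / 0.29334 ≈ 0.297
P(seal failure | evidence) = 0.080388 / 0.29334 ≈ 0.274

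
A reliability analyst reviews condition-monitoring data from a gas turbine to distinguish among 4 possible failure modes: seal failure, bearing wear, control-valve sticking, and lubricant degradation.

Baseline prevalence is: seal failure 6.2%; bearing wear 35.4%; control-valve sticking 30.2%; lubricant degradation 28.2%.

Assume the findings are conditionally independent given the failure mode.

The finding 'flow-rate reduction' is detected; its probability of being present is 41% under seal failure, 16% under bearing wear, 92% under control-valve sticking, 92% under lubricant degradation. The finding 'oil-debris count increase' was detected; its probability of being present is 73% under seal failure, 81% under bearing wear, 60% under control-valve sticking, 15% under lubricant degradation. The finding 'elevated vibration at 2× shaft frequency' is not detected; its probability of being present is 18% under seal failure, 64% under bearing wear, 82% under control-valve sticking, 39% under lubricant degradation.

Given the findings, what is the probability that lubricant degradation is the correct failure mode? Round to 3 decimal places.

Multiply each prior by the joint likelihood of the evidence pattern (using 1 − P(present | H) for each absent finding):
  seal failure: 0.062 × 0.41 × 0.73 × (1 − 0.18) = 0.015216
  bearing wear: 0.354 × 0.16 × 0.81 × (1 − 0.64) = 0.016516
  control-valve sticking: 0.302 × 0.92 × 0.60 × (1 − 0.82) = 0.030007
  lubricant degradation: 0.282 × 0.92 × 0.15 × (1 − 0.39) = 0.023739
The unnormalized weights sum to 0.085478.
P(lubricant degradation | evidence) = 0.023739 / 0.085478 ≈ 0.278.

0.278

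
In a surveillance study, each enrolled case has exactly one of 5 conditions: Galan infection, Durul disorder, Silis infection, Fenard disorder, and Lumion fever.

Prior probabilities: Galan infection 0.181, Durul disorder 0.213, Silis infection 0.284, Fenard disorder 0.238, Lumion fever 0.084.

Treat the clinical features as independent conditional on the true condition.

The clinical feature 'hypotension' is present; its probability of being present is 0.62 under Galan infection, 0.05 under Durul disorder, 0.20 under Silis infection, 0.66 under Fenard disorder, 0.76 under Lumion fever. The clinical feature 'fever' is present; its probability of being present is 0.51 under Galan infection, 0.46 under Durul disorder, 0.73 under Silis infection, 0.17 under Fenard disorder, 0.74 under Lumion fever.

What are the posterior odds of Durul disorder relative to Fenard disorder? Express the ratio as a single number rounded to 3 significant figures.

Unnormalized posterior weight (prior times the clinical feature likelihoods) for each of the two hypotheses:
  Durul disorder: 0.213 × 0.05 × 0.46 = 0.004899
  Fenard disorder: 0.238 × 0.66 × 0.17 = 0.026704
Odds(Durul disorder : Fenard disorder) = 0.004899 / 0.026704 ≈ 0.183.

0.183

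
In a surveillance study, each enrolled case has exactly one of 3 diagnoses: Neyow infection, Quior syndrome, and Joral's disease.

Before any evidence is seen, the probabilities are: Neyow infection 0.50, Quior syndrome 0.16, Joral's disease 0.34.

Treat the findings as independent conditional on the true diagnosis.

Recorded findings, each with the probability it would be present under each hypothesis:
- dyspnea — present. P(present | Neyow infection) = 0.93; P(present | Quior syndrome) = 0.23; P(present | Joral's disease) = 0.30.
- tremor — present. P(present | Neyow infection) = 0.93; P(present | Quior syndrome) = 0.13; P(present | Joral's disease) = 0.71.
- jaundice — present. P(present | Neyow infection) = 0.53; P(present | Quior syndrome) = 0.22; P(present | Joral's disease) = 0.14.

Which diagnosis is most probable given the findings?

Neyow infection

For each hypothesis, the unnormalized posterior weight is prior × product of the finding likelihoods:
  Neyow infection: 0.50 × 0.93 × 0.93 × 0.53 = 0.2292
  Quior syndrome: 0.16 × 0.23 × 0.13 × 0.22 = 0.0010525
  Joral's disease: 0.34 × 0.30 × 0.71 × 0.14 = 0.010139
Marginal likelihood of the evidence = 0.24039.
P(Neyow infection | evidence) ≈ 0.2292 / 0.24039 ≈ 0.953
P(Quior syndrome | evidence) ≈ 0.0010525 / 0.24039 ≈ 0.004
P(Joral's disease | evidence) ≈ 0.010139 / 0.24039 ≈ 0.042
The largest is 0.953, so Neyow infection is most probable.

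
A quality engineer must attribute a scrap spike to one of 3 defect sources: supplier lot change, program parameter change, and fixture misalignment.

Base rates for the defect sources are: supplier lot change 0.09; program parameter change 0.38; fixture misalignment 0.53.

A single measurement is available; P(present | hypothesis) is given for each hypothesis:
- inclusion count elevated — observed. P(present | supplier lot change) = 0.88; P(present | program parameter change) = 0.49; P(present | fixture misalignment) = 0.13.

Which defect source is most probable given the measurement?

program parameter change

Multiply each prior by the likelihood of the measurement:
  supplier lot change: 0.09 × 0.88 = 0.0792
  program parameter change: 0.38 × 0.49 = 0.1862
  fixture misalignment: 0.53 × 0.13 = 0.0689
Normalizing constant Z = 0.0792 + 0.1862 + 0.0689 = 0.3343.
P(supplier lot change | evidence) ≈ 0.0792 / 0.3343 ≈ 0.237
P(program parameter change | evidence) ≈ 0.1862 / 0.3343 ≈ 0.557
P(fixture misalignment | evidence) ≈ 0.0689 / 0.3343 ≈ 0.206
The largest is 0.557, so program parameter change is most probable.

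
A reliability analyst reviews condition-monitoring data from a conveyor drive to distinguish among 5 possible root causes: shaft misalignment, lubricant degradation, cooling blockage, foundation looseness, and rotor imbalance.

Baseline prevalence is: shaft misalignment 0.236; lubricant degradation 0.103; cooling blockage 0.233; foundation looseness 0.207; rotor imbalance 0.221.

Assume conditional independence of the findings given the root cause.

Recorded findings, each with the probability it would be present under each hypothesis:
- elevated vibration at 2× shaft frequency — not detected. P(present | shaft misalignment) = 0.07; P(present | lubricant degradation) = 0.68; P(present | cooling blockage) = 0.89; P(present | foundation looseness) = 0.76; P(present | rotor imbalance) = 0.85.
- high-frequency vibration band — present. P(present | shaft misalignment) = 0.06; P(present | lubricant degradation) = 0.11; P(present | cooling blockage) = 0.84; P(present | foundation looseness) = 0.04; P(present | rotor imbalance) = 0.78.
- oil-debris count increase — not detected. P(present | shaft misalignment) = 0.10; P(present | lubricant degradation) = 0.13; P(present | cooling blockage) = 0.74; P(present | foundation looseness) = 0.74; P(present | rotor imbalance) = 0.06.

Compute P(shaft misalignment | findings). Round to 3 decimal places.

0.261

By Bayes' rule with conditional independence, the unnormalized weight for each hypothesis is prior × ∏ likelihoods (using 1 − P(present | H) for each absent finding):
  shaft misalignment: 0.236 × (1 − 0.07) × 0.06 × (1 − 0.10) = 0.011852
  lubricant degradation: 0.103 × (1 − 0.68) × 0.11 × (1 − 0.13) = 0.0031543
  cooling blockage: 0.233 × (1 − 0.89) × 0.84 × (1 − 0.74) = 0.0055976
  foundation looseness: 0.207 × (1 − 0.76) × 0.04 × (1 − 0.74) = 0.00051667
  rotor imbalance: 0.221 × (1 − 0.85) × 0.78 × (1 − 0.06) = 0.024306
Normalizing constant Z = 0.011852 + 0.0031543 + 0.0055976 + 0.00051667 + 0.024306 = 0.045426.
P(shaft misalignment | evidence) = 0.011852 / 0.045426 ≈ 0.261.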